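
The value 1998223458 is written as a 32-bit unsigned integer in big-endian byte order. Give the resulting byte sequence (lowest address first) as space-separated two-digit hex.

1998223458 in hexadecimal, padded to 32 bits, is 0x771A7862.
Split into bytes (most-significant first): 77 1A 78 62.
Big-endian stores the most-significant byte at the lowest address.
So the memory order matches the most-significant-first order: 77 1A 78 62.

77 1A 78 62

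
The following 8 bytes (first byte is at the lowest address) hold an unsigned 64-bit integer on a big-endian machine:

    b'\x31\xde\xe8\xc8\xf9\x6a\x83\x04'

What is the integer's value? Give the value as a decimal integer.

3593565502563844868

Big-endian stores the most-significant byte at the lowest address.
The bytes are already most-significant first: 0x31DEE8C8F96A8304.
0x31DEE8C8F96A8304 = 3593565502563844868.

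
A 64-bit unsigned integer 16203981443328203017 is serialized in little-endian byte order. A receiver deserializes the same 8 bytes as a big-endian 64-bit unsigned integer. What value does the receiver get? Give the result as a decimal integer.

16203981443328203017 in 64-bit hexadecimal is 0xE0E01B4534995909.
Stored little-endian, the bytes at ascending addresses are 09 59 99 34 45 1B E0 E0.
Read back as big-endian, the last byte is least significant, giving 0x09599934451BE0E0.
0x09599934451BE0E0 = 673738069045403872.

673738069045403872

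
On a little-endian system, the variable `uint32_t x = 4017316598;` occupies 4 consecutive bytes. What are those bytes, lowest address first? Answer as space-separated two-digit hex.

4017316598 in hexadecimal, padded to 32 bits, is 0xEF7362F6.
Split into bytes (most-significant first): EF 73 62 F6.
Little-endian: lowest address holds the least-significant byte.
So at ascending addresses the bytes are F6 62 73 EF.

F6 62 73 EF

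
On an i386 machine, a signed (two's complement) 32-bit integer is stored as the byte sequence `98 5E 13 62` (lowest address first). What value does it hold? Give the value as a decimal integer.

1645436568

In little-endian order the low byte comes first in memory.
Reassemble most-significant byte first: 62 13 5E 98 → 0x62135E98.
0x62135E98 = 1645436568.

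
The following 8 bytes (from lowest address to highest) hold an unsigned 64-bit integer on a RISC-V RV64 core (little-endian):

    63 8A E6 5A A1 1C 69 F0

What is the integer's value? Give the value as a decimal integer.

Little-endian stores the least-significant byte at the lowest address.
Reassemble most-significant byte first: F0 69 1C A1 5A E6 8A 63 → 0xF0691CA15AE68A63.
0xF0691CA15AE68A63 = 17323408920997694051.

17323408920997694051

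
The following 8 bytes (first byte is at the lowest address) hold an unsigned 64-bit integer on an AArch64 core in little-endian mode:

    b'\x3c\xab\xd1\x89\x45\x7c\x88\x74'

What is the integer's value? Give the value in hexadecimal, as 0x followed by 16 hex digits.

Little-endian stores the least-significant byte at the lowest address.
Reassemble most-significant byte first: 74 88 7C 45 89 D1 AB 3C → 0x74887C4589D1AB3C.

0x74887C4589D1AB3C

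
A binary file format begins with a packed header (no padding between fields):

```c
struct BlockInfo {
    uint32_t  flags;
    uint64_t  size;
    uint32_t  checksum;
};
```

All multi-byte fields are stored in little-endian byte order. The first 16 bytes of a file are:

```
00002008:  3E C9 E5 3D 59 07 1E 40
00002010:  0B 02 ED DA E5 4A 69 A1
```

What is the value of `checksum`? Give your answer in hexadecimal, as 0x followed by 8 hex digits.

`checksum` follows `flags` (4 B), `size` (8 B), so it starts at offset 4 + 8 = 12 and occupies 4 bytes.
Bytes at offsets 12..15: E5 4A 69 A1.
In little-endian order the low byte comes first in memory.
Reassemble most-significant byte first: A1 69 4A E5 → 0xA1694AE5.

0xA1694AE5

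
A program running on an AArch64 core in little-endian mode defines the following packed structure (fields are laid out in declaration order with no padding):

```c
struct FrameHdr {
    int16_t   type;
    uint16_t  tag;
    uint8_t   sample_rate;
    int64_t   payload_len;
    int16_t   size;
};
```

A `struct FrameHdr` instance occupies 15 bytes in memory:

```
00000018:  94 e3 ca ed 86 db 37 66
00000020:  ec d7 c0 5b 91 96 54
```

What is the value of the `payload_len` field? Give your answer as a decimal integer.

-7972566681712707621

`payload_len` follows `type` (2 B), `tag` (2 B), `sample_rate` (1 B), so it starts at offset 2 + 2 + 1 = 5 and occupies 8 bytes.
Bytes at offsets 5..12: DB 37 66 EC D7 C0 5B 91.
Little-endian stores the least-significant byte at the lowest address.
Reassemble most-significant byte first: 91 5B C0 D7 EC 66 37 DB → 0x915BC0D7EC6637DB.
Top bit is set, so as a signed 64-bit value this is 0x915BC0D7EC6637DB − 2^64 = -7972566681712707621.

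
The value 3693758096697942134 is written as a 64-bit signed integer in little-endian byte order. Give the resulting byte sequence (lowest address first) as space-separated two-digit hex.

76 60 E7 27 6B DD 42 33

3693758096697942134 in hexadecimal, padded to 64 bits, is 0x3342DD6B27E76076.
Split into bytes (most-significant first): 33 42 DD 6B 27 E7 60 76.
Little-endian: lowest address holds the least-significant byte.
So at ascending addresses the bytes are 76 60 E7 27 6B DD 42 33.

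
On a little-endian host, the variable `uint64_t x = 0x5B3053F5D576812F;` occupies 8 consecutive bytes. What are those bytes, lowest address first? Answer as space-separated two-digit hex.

Split into bytes (most-significant first): 5B 30 53 F5 D5 76 81 2F.
In little-endian order the low byte comes first in memory.
So at ascending addresses the bytes are 2F 81 76 D5 F5 53 30 5B.

2F 81 76 D5 F5 53 30 5B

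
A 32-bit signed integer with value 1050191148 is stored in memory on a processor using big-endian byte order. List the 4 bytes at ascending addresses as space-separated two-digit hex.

1050191148 in hexadecimal, padded to 32 bits, is 0x3E98A52C.
Split into bytes (most-significant first): 3E 98 A5 2C.
Big-endian stores the most-significant byte at the lowest address.
So the memory order matches the most-significant-first order: 3E 98 A5 2C.

3E 98 A5 2C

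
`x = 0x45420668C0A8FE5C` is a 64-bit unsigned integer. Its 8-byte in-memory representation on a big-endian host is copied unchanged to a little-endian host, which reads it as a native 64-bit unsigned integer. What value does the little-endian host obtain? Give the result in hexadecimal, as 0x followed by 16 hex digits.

0x5CFEA8C068064245

Stored big-endian, the bytes at ascending addresses are 45 42 06 68 C0 A8 FE 5C.
Read back as little-endian, the first byte is least significant, giving 0x5CFEA8C068064245.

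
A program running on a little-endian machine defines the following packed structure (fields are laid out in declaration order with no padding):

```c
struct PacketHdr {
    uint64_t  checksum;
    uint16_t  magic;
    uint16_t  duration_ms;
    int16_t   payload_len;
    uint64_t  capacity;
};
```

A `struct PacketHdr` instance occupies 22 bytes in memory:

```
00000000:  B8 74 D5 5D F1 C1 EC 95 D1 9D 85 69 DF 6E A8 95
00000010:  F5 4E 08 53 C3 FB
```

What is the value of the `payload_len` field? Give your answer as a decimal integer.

`payload_len` follows `checksum` (8 B), `magic` (2 B), `duration_ms` (2 B), so it starts at offset 8 + 2 + 2 = 12 and occupies 2 bytes.
Bytes at offsets 12..13: DF 6E.
Little-endian stores the least-significant byte at the lowest address.
Reassemble most-significant byte first: 6E DF → 0x6EDF.
0x6EDF = 28383.

28383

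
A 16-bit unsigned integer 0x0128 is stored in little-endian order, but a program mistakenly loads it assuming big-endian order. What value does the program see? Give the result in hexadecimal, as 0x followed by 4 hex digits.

0x2801

Stored little-endian, the bytes at ascending addresses are 28 01.
Read back as big-endian, the last byte is least significant, giving 0x2801.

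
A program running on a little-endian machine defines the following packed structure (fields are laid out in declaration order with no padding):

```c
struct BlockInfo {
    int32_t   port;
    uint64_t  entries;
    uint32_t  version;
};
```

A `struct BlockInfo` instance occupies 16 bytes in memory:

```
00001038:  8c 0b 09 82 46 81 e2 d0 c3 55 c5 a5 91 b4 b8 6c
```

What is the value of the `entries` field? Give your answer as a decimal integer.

`entries` follows `port` (4 bytes), so it starts at byte offset 4 and occupies 8 bytes.
Bytes at offsets 4..11: 46 81 E2 D0 C3 55 C5 A5.
Little-endian stores the least-significant byte at the lowest address.
Reassemble most-significant byte first: A5 C5 55 C3 D0 E2 81 46 → 0xA5C555C3D0E28146.
0xA5C555C3D0E28146 = 11945047886181597510.

11945047886181597510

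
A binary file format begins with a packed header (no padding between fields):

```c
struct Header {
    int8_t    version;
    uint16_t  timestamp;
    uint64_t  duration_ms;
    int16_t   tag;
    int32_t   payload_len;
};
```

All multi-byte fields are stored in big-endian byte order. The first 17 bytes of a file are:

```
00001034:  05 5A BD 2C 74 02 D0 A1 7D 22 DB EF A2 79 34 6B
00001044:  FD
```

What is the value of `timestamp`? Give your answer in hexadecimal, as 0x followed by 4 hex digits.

0x5ABD

`timestamp` follows `version` (1 byte), so it starts at byte offset 1 and occupies 2 bytes.
Bytes at offsets 1..2: 5A BD.
Big-endian: lowest address holds the most-significant byte.
The bytes are already most-significant first: 0x5ABD.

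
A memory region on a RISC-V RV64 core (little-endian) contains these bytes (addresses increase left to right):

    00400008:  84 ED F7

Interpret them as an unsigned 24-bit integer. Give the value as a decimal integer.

16248196

Little-endian stores the least-significant byte at the lowest address.
Reassemble most-significant byte first: F7 ED 84 → 0xF7ED84.
0xF7ED84 = 16248196.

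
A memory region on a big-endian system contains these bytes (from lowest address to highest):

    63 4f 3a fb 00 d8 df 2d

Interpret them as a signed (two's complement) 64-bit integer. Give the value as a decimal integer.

Big-endian stores the most-significant byte at the lowest address.
The bytes are already most-significant first: 0x634F3AFB00D8DF2D.
0x634F3AFB00D8DF2D = 7156003182640422701.

7156003182640422701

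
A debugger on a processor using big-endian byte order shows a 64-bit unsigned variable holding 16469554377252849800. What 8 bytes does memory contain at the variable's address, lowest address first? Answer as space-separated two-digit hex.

16469554377252849800 in hexadecimal, padded to 64 bits, is 0xE48F9C725922C888.
Split into bytes (most-significant first): E4 8F 9C 72 59 22 C8 88.
Big-endian: lowest address holds the most-significant byte.
So the memory order matches the most-significant-first order: E4 8F 9C 72 59 22 C8 88.

E4 8F 9C 72 59 22 C8 88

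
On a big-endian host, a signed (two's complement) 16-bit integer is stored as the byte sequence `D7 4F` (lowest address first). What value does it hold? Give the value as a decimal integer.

Big-endian: lowest address holds the most-significant byte.
The bytes are already most-significant first: 0xD74F.
Top bit is set, so as a signed 16-bit value this is 0xD74F − 2^16 = -10417.

-10417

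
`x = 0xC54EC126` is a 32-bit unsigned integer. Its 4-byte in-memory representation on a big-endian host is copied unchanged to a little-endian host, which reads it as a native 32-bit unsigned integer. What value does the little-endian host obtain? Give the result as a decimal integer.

650202821

Stored big-endian, the bytes at ascending addresses are C5 4E C1 26.
Read back as little-endian, the first byte is least significant, giving 0x26C14EC5.
0x26C14EC5 = 650202821.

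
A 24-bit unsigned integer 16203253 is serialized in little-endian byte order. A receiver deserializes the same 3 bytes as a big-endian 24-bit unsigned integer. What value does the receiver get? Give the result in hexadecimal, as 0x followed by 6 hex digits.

16203253 in 24-bit hexadecimal is 0xF73DF5.
Stored little-endian, the bytes at ascending addresses are F5 3D F7.
Read back as big-endian, the last byte is least significant, giving 0xF53DF7.

0xF53DF7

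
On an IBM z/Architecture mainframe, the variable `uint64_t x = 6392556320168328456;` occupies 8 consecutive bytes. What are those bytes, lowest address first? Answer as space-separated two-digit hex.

58 B6 EC 1A 9E 4F BD 08

6392556320168328456 in hexadecimal, padded to 64 bits, is 0x58B6EC1A9E4FBD08.
Split into bytes (most-significant first): 58 B6 EC 1A 9E 4F BD 08.
Big-endian: lowest address holds the most-significant byte.
So the memory order matches the most-significant-first order: 58 B6 EC 1A 9E 4F BD 08.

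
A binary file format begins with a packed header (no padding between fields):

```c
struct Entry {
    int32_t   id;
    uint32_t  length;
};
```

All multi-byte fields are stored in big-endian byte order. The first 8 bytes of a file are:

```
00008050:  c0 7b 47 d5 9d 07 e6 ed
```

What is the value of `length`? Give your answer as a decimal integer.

2634540781

`length` follows `id` (4 bytes), so it starts at byte offset 4 and occupies 4 bytes.
Bytes at offsets 4..7: 9D 07 E6 ED.
In big-endian order the high byte comes first in memory.
The bytes are already most-significant first: 0x9D07E6ED.
0x9D07E6ED = 2634540781.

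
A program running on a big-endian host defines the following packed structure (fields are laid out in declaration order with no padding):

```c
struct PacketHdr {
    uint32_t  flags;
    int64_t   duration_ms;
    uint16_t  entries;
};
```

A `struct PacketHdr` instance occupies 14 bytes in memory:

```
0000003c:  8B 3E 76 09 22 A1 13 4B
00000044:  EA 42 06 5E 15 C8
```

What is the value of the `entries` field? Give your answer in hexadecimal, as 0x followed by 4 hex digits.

0x15C8

`entries` follows `flags` (4 B), `duration_ms` (8 B), so it starts at offset 4 + 8 = 12 and occupies 2 bytes.
Bytes at offsets 12..13: 15 C8.
In big-endian order the high byte comes first in memory.
The bytes are already most-significant first: 0x15C8.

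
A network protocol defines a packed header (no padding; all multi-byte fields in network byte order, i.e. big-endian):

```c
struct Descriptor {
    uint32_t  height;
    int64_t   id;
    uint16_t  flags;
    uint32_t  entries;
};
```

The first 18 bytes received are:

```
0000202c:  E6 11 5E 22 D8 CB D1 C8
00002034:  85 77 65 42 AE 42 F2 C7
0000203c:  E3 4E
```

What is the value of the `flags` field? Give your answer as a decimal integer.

44610

`flags` follows `height` (4 B), `id` (8 B), so it starts at offset 4 + 8 = 12 and occupies 2 bytes.
Bytes at offsets 12..13: AE 42.
Big-endian: lowest address holds the most-significant byte.
The bytes are already most-significant first: 0xAE42.
0xAE42 = 44610.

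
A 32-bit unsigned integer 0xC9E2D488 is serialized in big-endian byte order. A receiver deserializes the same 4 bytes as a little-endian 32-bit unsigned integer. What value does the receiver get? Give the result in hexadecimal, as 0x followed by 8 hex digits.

Stored big-endian, the bytes at ascending addresses are C9 E2 D4 88.
Read back as little-endian, the first byte is least significant, giving 0x88D4E2C9.

0x88D4E2C9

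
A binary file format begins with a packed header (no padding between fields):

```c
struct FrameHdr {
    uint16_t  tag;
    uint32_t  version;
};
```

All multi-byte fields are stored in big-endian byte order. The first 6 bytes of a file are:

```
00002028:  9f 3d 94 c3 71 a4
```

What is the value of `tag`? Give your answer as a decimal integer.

40765

`tag` is the first field, at byte offset 0, occupying 2 bytes.
Bytes at offsets 0..1: 9F 3D.
Big-endian stores the most-significant byte at the lowest address.
The bytes are already most-significant first: 0x9F3D.
0x9F3D = 40765.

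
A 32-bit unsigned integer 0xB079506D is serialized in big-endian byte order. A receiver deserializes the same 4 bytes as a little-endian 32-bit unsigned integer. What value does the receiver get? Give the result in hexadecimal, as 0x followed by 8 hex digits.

0x6D5079B0

Stored big-endian, the bytes at ascending addresses are B0 79 50 6D.
Read back as little-endian, the first byte is least significant, giving 0x6D5079B0.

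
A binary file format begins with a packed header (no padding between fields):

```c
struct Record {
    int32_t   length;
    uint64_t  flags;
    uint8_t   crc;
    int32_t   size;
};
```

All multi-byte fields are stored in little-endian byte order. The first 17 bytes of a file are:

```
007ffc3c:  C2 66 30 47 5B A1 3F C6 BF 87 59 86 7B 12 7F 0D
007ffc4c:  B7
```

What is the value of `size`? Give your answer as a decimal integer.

-1223852270

`size` follows `length` (4 B), `flags` (8 B), `crc` (1 B), so it starts at offset 4 + 8 + 1 = 13 and occupies 4 bytes.
Bytes at offsets 13..16: 12 7F 0D B7.
Little-endian stores the least-significant byte at the lowest address.
Reassemble most-significant byte first: B7 0D 7F 12 → 0xB70D7F12.
Top bit is set, so as a signed 32-bit value this is 0xB70D7F12 − 2^32 = -1223852270.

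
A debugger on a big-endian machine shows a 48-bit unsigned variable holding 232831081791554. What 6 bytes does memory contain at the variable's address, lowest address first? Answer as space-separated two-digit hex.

232831081791554 in hexadecimal, padded to 48 bits, is 0xD3C235EC4042.
Split into bytes (most-significant first): D3 C2 35 EC 40 42.
Big-endian stores the most-significant byte at the lowest address.
So the memory order matches the most-significant-first order: D3 C2 35 EC 40 42.

D3 C2 35 EC 40 42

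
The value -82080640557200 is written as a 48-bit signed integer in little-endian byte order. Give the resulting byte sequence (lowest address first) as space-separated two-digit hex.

70 9F 93 1C 59 B5

Two's complement of -82080640557200 in 48 bits: 82080640557200 = 0x4AA6E36C6090; invert → 0xB5591C939F6F; add 1 → 0xB5591C939F70.
Split into bytes (most-significant first): B5 59 1C 93 9F 70.
Little-endian stores the least-significant byte at the lowest address.
So at ascending addresses the bytes are 70 9F 93 1C 59 B5.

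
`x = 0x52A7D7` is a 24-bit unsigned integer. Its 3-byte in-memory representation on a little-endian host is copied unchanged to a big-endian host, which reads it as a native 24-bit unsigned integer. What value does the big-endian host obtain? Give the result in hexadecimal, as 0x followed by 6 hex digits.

Stored little-endian, the bytes at ascending addresses are D7 A7 52.
Read back as big-endian, the last byte is least significant, giving 0xD7A752.

0xD7A752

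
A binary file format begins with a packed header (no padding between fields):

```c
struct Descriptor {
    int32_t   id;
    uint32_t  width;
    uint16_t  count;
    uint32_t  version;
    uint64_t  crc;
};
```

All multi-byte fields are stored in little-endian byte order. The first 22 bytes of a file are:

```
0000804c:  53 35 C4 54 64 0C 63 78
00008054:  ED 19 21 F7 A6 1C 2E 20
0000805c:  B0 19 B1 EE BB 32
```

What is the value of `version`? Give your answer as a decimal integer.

`version` follows `id` (4 B), `width` (4 B), `count` (2 B), so it starts at offset 4 + 4 + 2 = 10 and occupies 4 bytes.
Bytes at offsets 10..13: 21 F7 A6 1C.
Little-endian: lowest address holds the least-significant byte.
Reassemble most-significant byte first: 1C A6 F7 21 → 0x1CA6F721.
0x1CA6F721 = 480704289.

480704289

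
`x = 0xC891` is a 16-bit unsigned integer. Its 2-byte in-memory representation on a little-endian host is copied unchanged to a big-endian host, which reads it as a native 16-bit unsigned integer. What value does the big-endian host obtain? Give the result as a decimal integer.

Stored little-endian, the bytes at ascending addresses are 91 C8.
Read back as big-endian, the last byte is least significant, giving 0x91C8.
0x91C8 = 37320.

37320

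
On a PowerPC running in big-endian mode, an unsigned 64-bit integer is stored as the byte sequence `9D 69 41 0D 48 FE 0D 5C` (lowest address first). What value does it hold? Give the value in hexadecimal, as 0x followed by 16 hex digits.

0x9D69410D48FE0D5C

Big-endian: lowest address holds the most-significant byte.
The bytes are already most-significant first: 0x9D69410D48FE0D5C.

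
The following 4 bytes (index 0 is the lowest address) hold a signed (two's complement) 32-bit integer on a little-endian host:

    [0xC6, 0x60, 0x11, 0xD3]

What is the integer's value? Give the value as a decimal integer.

Little-endian: lowest address holds the least-significant byte.
Reassemble most-significant byte first: D3 11 60 C6 → 0xD31160C6.
Top bit is set, so as a signed 32-bit value this is 0xD31160C6 − 2^32 = -753835834.

-753835834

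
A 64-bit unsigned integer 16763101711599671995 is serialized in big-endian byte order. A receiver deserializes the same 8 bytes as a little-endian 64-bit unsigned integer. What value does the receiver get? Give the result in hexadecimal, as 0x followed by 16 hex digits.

0xBB1AA4253180A2E8

16763101711599671995 in 64-bit hexadecimal is 0xE8A2803125A41ABB.
Stored big-endian, the bytes at ascending addresses are E8 A2 80 31 25 A4 1A BB.
Read back as little-endian, the first byte is least significant, giving 0xBB1AA4253180A2E8.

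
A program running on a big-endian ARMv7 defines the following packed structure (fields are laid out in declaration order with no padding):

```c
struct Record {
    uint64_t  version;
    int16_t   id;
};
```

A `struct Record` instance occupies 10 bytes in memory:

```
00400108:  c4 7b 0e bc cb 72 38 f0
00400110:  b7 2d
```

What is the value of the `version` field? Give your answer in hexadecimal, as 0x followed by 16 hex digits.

`version` is the first field, at byte offset 0, occupying 8 bytes.
Bytes at offsets 0..7: C4 7B 0E BC CB 72 38 F0.
Big-endian stores the most-significant byte at the lowest address.
The bytes are already most-significant first: 0xC47B0EBCCB7238F0.

0xC47B0EBCCB7238F0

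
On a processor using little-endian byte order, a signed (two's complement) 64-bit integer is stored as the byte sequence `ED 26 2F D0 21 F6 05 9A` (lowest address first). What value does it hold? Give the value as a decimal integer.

-7348196591897991443

Little-endian: lowest address holds the least-significant byte.
Reassemble most-significant byte first: 9A 05 F6 21 D0 2F 26 ED → 0x9A05F621D02F26ED.
Top bit is set, so as a signed 64-bit value this is 0x9A05F621D02F26ED − 2^64 = -7348196591897991443.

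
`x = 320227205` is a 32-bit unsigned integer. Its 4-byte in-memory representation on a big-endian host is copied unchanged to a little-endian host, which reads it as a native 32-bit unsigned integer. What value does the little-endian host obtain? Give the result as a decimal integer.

2236028435

320227205 in 32-bit hexadecimal is 0x13164785.
Stored big-endian, the bytes at ascending addresses are 13 16 47 85.
Read back as little-endian, the first byte is least significant, giving 0x85471613.
0x85471613 = 2236028435.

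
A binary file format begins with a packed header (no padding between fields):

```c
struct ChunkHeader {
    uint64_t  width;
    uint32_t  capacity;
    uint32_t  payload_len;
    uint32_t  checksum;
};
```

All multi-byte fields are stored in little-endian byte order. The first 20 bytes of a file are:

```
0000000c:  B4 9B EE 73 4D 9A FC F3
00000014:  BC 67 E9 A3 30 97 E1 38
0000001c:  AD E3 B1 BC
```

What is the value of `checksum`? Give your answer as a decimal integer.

3165774765

`checksum` follows `width` (8 B), `capacity` (4 B), `payload_len` (4 B), so it starts at offset 8 + 4 + 4 = 16 and occupies 4 bytes.
Bytes at offsets 16..19: AD E3 B1 BC.
Little-endian: lowest address holds the least-significant byte.
Reassemble most-significant byte first: BC B1 E3 AD → 0xBCB1E3AD.
0xBCB1E3AD = 3165774765.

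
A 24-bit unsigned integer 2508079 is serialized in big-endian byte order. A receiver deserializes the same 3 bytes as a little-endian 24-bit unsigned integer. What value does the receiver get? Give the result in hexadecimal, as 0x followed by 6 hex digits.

2508079 in 24-bit hexadecimal is 0x26452F.
Stored big-endian, the bytes at ascending addresses are 26 45 2F.
Read back as little-endian, the first byte is least significant, giving 0x2F4526.

0x2F4526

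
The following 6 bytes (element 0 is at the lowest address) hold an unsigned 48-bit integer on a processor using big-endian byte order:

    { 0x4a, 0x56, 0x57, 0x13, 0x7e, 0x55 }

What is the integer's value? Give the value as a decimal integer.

Big-endian: lowest address holds the most-significant byte.
The bytes are already most-significant first: 0x4A5657137E55.
0x4A5657137E55 = 81734688538197.

81734688538197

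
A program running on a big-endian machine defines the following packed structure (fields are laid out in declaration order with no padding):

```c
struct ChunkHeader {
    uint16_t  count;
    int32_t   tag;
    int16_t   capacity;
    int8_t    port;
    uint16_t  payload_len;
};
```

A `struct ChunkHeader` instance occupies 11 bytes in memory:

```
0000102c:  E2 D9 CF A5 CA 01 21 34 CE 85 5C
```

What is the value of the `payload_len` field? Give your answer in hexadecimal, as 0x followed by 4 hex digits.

0x855C

`payload_len` follows `count` (2 B), `tag` (4 B), `capacity` (2 B), `port` (1 B), so it starts at offset 2 + 4 + 2 + 1 = 9 and occupies 2 bytes.
Bytes at offsets 9..10: 85 5C.
Big-endian: lowest address holds the most-significant byte.
The bytes are already most-significant first: 0x855C.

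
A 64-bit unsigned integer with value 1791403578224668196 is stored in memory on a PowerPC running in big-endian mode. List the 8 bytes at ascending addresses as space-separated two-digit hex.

18 DC 58 10 29 71 EE 24

1791403578224668196 in hexadecimal, padded to 64 bits, is 0x18DC58102971EE24.
Split into bytes (most-significant first): 18 DC 58 10 29 71 EE 24.
In big-endian order the high byte comes first in memory.
So the memory order matches the most-significant-first order: 18 DC 58 10 29 71 EE 24.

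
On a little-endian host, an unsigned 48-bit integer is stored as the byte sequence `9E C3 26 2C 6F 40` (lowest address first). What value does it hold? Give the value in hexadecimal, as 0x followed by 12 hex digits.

Little-endian stores the least-significant byte at the lowest address.
Reassemble most-significant byte first: 40 6F 2C 26 C3 9E → 0x406F2C26C39E.

0x406F2C26C39E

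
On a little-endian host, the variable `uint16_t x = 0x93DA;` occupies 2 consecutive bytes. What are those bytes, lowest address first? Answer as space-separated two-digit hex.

Split into bytes (most-significant first): 93 DA.
Little-endian: lowest address holds the least-significant byte.
So at ascending addresses the bytes are DA 93.

DA 93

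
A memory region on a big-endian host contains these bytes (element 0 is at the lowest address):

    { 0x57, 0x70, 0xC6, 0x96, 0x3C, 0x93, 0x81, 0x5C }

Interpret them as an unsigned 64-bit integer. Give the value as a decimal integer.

Big-endian: lowest address holds the most-significant byte.
The bytes are already most-significant first: 0x5770C6963C93815C.
0x5770C6963C93815C = 6300754227255017820.

6300754227255017820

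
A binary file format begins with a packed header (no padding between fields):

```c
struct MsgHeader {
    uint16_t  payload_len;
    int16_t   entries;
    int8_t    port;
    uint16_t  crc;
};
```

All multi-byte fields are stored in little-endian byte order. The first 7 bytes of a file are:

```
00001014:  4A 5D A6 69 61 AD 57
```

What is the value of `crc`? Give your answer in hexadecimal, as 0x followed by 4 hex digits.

`crc` follows `payload_len` (2 B), `entries` (2 B), `port` (1 B), so it starts at offset 2 + 2 + 1 = 5 and occupies 2 bytes.
Bytes at offsets 5..6: AD 57.
Little-endian stores the least-significant byte at the lowest address.
Reassemble most-significant byte first: 57 AD → 0x57AD.

0x57AD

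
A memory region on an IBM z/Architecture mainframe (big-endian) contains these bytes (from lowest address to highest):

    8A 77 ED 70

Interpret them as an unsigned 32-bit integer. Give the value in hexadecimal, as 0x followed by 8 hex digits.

In big-endian order the high byte comes first in memory.
The bytes are already most-significant first: 0x8A77ED70.

0x8A77ED70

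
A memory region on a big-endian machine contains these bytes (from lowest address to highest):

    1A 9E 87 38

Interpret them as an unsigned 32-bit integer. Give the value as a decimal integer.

In big-endian order the high byte comes first in memory.
The bytes are already most-significant first: 0x1A9E8738.
0x1A9E8738 = 446596920.

446596920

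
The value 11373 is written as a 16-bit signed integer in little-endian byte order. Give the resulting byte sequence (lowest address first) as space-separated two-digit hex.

6D 2C

11373 in hexadecimal, padded to 16 bits, is 0x2C6D.
Split into bytes (most-significant first): 2C 6D.
In little-endian order the low byte comes first in memory.
So at ascending addresses the bytes are 6D 2C.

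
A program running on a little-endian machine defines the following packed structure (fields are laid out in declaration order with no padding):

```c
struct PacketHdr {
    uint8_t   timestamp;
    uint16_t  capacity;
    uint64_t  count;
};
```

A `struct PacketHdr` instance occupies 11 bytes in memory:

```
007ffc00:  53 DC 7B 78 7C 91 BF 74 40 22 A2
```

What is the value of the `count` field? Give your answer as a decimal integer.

11682971253526854776

`count` follows `timestamp` (1 B), `capacity` (2 B), so it starts at offset 1 + 2 = 3 and occupies 8 bytes.
Bytes at offsets 3..10: 78 7C 91 BF 74 40 22 A2.
Little-endian stores the least-significant byte at the lowest address.
Reassemble most-significant byte first: A2 22 40 74 BF 91 7C 78 → 0xA2224074BF917C78.
0xA2224074BF917C78 = 11682971253526854776.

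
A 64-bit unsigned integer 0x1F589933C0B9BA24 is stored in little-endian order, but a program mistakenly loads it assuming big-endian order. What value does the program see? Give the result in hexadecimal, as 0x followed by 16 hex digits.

0x24BAB9C03399581F

Stored little-endian, the bytes at ascending addresses are 24 BA B9 C0 33 99 58 1F.
Read back as big-endian, the last byte is least significant, giving 0x24BAB9C03399581F.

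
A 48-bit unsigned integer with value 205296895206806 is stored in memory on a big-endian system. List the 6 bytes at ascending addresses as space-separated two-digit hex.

205296895206806 in hexadecimal, padded to 48 bits, is 0xBAB768832596.
Split into bytes (most-significant first): BA B7 68 83 25 96.
In big-endian order the high byte comes first in memory.
So the memory order matches the most-significant-first order: BA B7 68 83 25 96.

BA B7 68 83 25 96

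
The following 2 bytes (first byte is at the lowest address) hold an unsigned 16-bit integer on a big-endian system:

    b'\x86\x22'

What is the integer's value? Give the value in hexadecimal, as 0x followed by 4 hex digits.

0x8622

Big-endian: lowest address holds the most-significant byte.
The bytes are already most-significant first: 0x8622.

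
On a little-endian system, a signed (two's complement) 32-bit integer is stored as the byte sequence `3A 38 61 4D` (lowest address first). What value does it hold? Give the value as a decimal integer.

Little-endian: lowest address holds the least-significant byte.
Reassemble most-significant byte first: 4D 61 38 3A → 0x4D61383A.
0x4D61383A = 1298217018.

1298217018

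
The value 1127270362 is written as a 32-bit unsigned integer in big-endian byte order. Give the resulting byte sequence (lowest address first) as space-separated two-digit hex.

43 30 C7 DA

1127270362 in hexadecimal, padded to 32 bits, is 0x4330C7DA.
Split into bytes (most-significant first): 43 30 C7 DA.
Big-endian stores the most-significant byte at the lowest address.
So the memory order matches the most-significant-first order: 43 30 C7 DA.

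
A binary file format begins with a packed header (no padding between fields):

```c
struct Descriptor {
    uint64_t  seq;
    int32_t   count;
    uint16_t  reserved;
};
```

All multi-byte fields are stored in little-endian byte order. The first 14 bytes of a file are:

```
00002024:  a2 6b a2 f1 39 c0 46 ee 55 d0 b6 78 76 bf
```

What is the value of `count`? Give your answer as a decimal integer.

2025246805

`count` follows `seq` (8 bytes), so it starts at byte offset 8 and occupies 4 bytes.
Bytes at offsets 8..11: 55 D0 B6 78.
Little-endian stores the least-significant byte at the lowest address.
Reassemble most-significant byte first: 78 B6 D0 55 → 0x78B6D055.
0x78B6D055 = 2025246805.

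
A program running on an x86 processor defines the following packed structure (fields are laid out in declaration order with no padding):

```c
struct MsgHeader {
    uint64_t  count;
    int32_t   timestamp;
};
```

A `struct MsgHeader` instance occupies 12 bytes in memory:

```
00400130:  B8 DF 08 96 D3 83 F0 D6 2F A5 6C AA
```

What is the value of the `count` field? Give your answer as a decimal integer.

`count` is the first field, at byte offset 0, occupying 8 bytes.
Bytes at offsets 0..7: B8 DF 08 96 D3 83 F0 D6.
Little-endian stores the least-significant byte at the lowest address.
Reassemble most-significant byte first: D6 F0 83 D3 96 08 DF B8 → 0xD6F083D39608DFB8.
0xD6F083D39608DFB8 = 15488024063305637816.

15488024063305637816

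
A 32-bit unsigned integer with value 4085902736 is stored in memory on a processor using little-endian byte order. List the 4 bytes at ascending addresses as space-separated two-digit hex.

90 ED 89 F3

4085902736 in hexadecimal, padded to 32 bits, is 0xF389ED90.
Split into bytes (most-significant first): F3 89 ED 90.
Little-endian stores the least-significant byte at the lowest address.
So at ascending addresses the bytes are 90 ED 89 F3.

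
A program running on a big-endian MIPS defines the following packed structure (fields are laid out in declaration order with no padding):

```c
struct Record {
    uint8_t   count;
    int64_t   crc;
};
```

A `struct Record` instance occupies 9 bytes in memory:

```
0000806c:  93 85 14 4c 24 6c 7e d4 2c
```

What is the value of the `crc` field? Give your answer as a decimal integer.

-8857370847808138196

`crc` follows `count` (1 byte), so it starts at byte offset 1 and occupies 8 bytes.
Bytes at offsets 1..8: 85 14 4C 24 6C 7E D4 2C.
Big-endian: lowest address holds the most-significant byte.
The bytes are already most-significant first: 0x85144C246C7ED42C.
Top bit is set, so as a signed 64-bit value this is 0x85144C246C7ED42C − 2^64 = -8857370847808138196.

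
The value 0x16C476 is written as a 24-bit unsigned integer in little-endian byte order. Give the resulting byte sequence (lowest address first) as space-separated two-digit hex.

76 C4 16

Split into bytes (most-significant first): 16 C4 76.
In little-endian order the low byte comes first in memory.
So at ascending addresses the bytes are 76 C4 16.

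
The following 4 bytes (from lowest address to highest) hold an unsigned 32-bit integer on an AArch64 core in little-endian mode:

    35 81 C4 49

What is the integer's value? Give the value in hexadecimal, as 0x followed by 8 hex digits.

Little-endian stores the least-significant byte at the lowest address.
Reassemble most-significant byte first: 49 C4 81 35 → 0x49C48135.

0x49C48135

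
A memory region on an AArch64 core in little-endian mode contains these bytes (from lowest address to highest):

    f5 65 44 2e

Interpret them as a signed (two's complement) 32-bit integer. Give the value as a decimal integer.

Little-endian: lowest address holds the least-significant byte.
Reassemble most-significant byte first: 2E 44 65 F5 → 0x2E4465F5.
0x2E4465F5 = 776234485.

776234485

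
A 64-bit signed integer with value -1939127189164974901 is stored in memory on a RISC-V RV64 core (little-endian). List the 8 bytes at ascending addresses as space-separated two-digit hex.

CB 1C 85 6B 18 D6 16 E5

Two's complement of -1939127189164974901 in 64 bits: 1939127189164974901 = 0x1AE929E7947AE335; invert → 0xE516D6186B851CCA; add 1 → 0xE516D6186B851CCB.
Split into bytes (most-significant first): E5 16 D6 18 6B 85 1C CB.
Little-endian stores the least-significant byte at the lowest address.
So at ascending addresses the bytes are CB 1C 85 6B 18 D6 16 E5.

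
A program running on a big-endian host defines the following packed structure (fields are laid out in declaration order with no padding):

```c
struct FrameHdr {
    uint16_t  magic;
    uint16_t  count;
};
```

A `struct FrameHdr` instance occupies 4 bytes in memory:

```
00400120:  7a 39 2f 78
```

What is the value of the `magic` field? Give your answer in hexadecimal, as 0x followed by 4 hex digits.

`magic` is the first field, at byte offset 0, occupying 2 bytes.
Bytes at offsets 0..1: 7A 39.
Big-endian: lowest address holds the most-significant byte.
The bytes are already most-significant first: 0x7A39.

0x7A39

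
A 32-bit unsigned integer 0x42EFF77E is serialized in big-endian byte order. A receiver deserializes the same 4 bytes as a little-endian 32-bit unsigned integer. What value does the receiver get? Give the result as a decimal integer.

2130177858

Stored big-endian, the bytes at ascending addresses are 42 EF F7 7E.
Read back as little-endian, the first byte is least significant, giving 0x7EF7EF42.
0x7EF7EF42 = 2130177858.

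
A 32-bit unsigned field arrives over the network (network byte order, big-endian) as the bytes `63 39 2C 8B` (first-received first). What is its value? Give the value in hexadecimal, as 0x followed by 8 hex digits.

Big-endian stores the most-significant byte at the lowest address.
The bytes are already most-significant first: 0x63392C8B.

0x63392C8B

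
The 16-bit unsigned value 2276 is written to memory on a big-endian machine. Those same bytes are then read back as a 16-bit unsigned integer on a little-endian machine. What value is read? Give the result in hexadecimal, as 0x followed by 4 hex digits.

0xE408

2276 in 16-bit hexadecimal is 0x08E4.
Stored big-endian, the bytes at ascending addresses are 08 E4.
Read back as little-endian, the first byte is least significant, giving 0xE408.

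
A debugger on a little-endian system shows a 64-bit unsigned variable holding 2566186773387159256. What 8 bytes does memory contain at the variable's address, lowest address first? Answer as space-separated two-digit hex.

D8 26 0C 2F 46 ED 9C 23

2566186773387159256 in hexadecimal, padded to 64 bits, is 0x239CED462F0C26D8.
Split into bytes (most-significant first): 23 9C ED 46 2F 0C 26 D8.
In little-endian order the low byte comes first in memory.
So at ascending addresses the bytes are D8 26 0C 2F 46 ED 9C 23.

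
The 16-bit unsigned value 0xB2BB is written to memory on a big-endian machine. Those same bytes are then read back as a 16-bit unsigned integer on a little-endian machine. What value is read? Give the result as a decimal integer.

Stored big-endian, the bytes at ascending addresses are B2 BB.
Read back as little-endian, the first byte is least significant, giving 0xBBB2.
0xBBB2 = 48050.

48050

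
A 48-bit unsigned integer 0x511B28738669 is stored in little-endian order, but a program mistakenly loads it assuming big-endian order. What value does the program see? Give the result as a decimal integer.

116026178542417

Stored little-endian, the bytes at ascending addresses are 69 86 73 28 1B 51.
Read back as big-endian, the last byte is least significant, giving 0x698673281B51.
0x698673281B51 = 116026178542417.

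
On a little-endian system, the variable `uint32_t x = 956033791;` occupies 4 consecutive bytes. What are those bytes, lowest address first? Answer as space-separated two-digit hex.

956033791 in hexadecimal, padded to 32 bits, is 0x38FBEAFF.
Split into bytes (most-significant first): 38 FB EA FF.
Little-endian stores the least-significant byte at the lowest address.
So at ascending addresses the bytes are FF EA FB 38.

FF EA FB 38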